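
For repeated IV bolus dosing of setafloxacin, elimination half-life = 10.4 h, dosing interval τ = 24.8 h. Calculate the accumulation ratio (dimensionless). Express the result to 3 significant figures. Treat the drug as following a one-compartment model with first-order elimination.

k = ln2 / t½ = 0.693147 / 10.4 = 0.06665 h⁻¹
e^(−kτ) = e^(−0.06665 × 24.8) = 0.1915
Accumulation ratio R = 1 / (1 − e^(−kτ)) = 1 / (1 − 0.1915) = 1.237

1.24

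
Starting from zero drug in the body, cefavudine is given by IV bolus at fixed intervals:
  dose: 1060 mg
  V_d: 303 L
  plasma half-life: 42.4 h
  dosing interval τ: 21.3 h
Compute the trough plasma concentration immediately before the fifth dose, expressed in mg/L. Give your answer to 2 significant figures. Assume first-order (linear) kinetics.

C₀ per dose = Dose / Vd = 1060 / 303 = 3.498 mg/L
k = ln2 / t½ = 0.693147 / 42.4 = 0.01635 h⁻¹
Fraction remaining after one interval: r = e^(−kτ) = e^(−0.01635 × 21.3) = 0.7059
Before dose 5, 4 doses have been given (aged 1τ, 2τ, 3τ, 4τ).
C_trough = C₀ × (r + r² + … + r^4) = C₀ × r(1−r^4)/(1−r)
        = 3.498 × 0.7059 × (1 − 0.2483) / (1 − 0.7059) = 6.311 mg/L

6.3 mg/L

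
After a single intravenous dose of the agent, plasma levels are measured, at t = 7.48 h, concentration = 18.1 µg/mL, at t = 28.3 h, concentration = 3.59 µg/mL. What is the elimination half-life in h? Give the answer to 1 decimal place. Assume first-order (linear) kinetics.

k = ln(C₁/C₂) / (t₂ − t₁) = ln(18.1/3.59) / (28.3 − 7.48)
  = 1.618 / 20.82 = 0.07771 h⁻¹
t½ = ln2 / k = 0.693147 / 0.07771 = 8.920 h

8.9 h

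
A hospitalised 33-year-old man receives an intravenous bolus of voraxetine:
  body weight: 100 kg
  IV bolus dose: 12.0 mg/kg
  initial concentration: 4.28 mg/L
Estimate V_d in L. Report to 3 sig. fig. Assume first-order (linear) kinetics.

280 L

Dose = 12.0 × 100 = 1200 mg
Vd = Dose / C₀ = 1200 / 4.28 = 280.4 L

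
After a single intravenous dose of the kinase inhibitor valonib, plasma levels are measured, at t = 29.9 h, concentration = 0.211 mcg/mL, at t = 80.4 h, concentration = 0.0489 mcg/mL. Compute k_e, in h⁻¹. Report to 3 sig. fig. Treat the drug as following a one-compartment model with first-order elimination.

0.0290 h⁻¹

k = ln(C₁/C₂) / (t₂ − t₁) = ln(0.211/0.0489) / (80.4 − 29.9)
  = 1.462 / 50.50 = 0.02895 h⁻¹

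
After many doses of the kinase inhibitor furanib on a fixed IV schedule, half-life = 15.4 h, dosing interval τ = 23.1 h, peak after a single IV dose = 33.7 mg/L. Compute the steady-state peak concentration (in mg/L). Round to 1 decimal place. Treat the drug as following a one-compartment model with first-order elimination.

k = ln2 / t½ = 0.693147 / 15.4 = 0.04501 h⁻¹
e^(−kτ) = e^(−0.04501 × 23.1) = 0.3535
Accumulation ratio R = 1 / (1 − e^(−kτ)) = 1 / (1 − 0.3535) = 1.547
Steady-state peak = C₀ × R = 33.7 × 1.547 = 52.13 mg/L

52.1 mg/L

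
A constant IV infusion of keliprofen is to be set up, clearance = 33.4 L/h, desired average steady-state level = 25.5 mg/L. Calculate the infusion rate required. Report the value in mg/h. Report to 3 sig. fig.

852 mg/h

At steady state, infusion rate R₀ = Css × CL = 25.5 × 33.40 = 851.7 mg/h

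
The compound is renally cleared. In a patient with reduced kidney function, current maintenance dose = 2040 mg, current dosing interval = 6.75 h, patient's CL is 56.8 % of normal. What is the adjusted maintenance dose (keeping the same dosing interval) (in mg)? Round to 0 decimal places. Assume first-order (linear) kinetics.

1159 mg

To keep the same average steady-state level, dosing rate must scale with clearance.
CL ratio = 56.8 / 100 = 0.5680
New dose (same interval) = 2040 × 0.5680 = 1159 mg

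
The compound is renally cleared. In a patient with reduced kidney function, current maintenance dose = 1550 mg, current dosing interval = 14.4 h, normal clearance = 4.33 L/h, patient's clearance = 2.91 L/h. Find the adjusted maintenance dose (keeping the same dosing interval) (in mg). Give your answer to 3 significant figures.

To keep the same average steady-state level, dosing rate must scale with clearance.
CL ratio = 2.91 / 4.33 = 0.6721
New dose (same interval) = 1550 × 0.6721 = 1042 mg

1040 mg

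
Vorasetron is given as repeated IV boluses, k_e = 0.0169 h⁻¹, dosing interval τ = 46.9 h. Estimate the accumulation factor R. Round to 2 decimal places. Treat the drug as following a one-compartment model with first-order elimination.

1.83

e^(−kτ) = e^(−0.01690 × 46.9) = 0.4527
Accumulation ratio R = 1 / (1 − e^(−kτ)) = 1 / (1 − 0.4527) = 1.827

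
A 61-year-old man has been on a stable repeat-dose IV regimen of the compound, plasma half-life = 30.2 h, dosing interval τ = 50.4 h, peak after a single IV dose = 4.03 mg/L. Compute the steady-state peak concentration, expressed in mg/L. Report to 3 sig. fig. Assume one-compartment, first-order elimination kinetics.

5.88 mg/L

k = ln2 / t½ = 0.693147 / 30.2 = 0.02295 h⁻¹
e^(−kτ) = e^(−0.02295 × 50.4) = 0.3145
Accumulation ratio R = 1 / (1 − e^(−kτ)) = 1 / (1 − 0.3145) = 1.459
Steady-state peak = C₀ × R = 4.03 × 1.459 = 5.880 mg/L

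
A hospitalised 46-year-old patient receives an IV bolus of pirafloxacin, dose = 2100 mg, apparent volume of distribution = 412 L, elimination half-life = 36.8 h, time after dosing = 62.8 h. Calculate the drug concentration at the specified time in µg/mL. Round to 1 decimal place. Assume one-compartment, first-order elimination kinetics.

C₀ = Dose / Vd = 2100 / 412 = 5.097 mg/L
k = ln2 / t½ = 0.693147 / 36.8 = 0.01884 h⁻¹
C = C₀ · e^(−k·t) = 5.097 × e^(−0.01884 × 62.8)
  = 5.097 × 0.3063 = 1.561 mg/L
(1.561 mg/L = 1.561 µg/mL)

1.6 µg/mL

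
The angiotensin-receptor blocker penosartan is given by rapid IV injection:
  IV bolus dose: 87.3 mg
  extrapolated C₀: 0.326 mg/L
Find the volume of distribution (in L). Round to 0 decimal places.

268 L

Vd = Dose / C₀ = 87.30 / 0.326 = 267.8 L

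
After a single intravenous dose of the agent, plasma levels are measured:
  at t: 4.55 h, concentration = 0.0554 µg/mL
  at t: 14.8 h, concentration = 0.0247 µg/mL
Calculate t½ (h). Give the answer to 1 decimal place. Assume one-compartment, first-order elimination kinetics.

k = ln(C₁/C₂) / (t₂ − t₁) = ln(0.0554/0.0247) / (14.8 − 4.55)
  = 0.8078 / 10.25 = 0.07881 h⁻¹
t½ = ln2 / k = 0.693147 / 0.07881 = 8.795 h

8.8 h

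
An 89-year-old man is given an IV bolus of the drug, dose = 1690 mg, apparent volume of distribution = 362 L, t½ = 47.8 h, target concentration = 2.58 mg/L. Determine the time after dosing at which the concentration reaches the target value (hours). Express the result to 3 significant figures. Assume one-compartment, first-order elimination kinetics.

C₀ = Dose / Vd = 1690 / 362 = 4.669 mg/L
k = ln2 / t½ = 0.693147 / 47.8 = 0.01450 h⁻¹
t = ln(C₀ / C) / k = ln(4.669 / 2.58) / 0.01450
  = ln(1.810) / 0.01450 = 0.5933 / 0.01450 = 40.92 h

40.9 h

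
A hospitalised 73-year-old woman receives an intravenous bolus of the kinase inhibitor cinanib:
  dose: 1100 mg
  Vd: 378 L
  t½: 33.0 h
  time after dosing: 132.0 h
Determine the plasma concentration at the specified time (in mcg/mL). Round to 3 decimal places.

0.182 mcg/mL

C₀ = Dose / Vd = 1100 / 378 = 2.910 mg/L
k = ln2 / t½ = 0.693147 / 33.0 = 0.02100 h⁻¹
t / t½ = 132.0 / 33.0 = 4 half-lives
C = C₀ × (1/2)^4 = 2.910 × 0.06250 = 0.1819 mg/L
(0.1819 mg/L = 0.1819 mcg/mL)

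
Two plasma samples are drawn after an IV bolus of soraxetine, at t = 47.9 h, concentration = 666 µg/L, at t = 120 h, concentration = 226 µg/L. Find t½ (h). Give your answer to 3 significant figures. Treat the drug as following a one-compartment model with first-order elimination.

46.2 h

k = ln(C₁/C₂) / (t₂ − t₁) = ln(666/226) / (120 − 47.9)
  = 1.081 / 72.10 = 0.01499 h⁻¹
t½ = ln2 / k = 0.693147 / 0.01499 = 46.24 h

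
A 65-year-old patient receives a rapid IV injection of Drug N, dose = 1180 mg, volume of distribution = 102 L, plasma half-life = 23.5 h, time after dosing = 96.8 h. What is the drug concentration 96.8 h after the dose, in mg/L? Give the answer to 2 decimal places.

0.67 mg/L

C₀ = Dose / Vd = 1180 / 102 = 11.57 mg/L
k = ln2 / t½ = 0.693147 / 23.5 = 0.02950 h⁻¹
C = C₀ · e^(−k·t) = 11.57 × e^(−0.02950 × 96.8)
  = 11.57 × 0.05752 = 0.6655 mg/L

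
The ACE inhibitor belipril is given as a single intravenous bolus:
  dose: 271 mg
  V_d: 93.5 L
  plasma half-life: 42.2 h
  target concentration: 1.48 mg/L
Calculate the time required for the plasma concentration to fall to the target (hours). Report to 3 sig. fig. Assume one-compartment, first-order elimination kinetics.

C₀ = Dose / Vd = 271.0 / 93.5 = 2.898 mg/L
k = ln2 / t½ = 0.693147 / 42.2 = 0.01643 h⁻¹
t = ln(C₀ / C) / k = ln(2.898 / 1.48) / 0.01643
  = ln(1.958) / 0.01643 = 0.6719 / 0.01643 = 40.89 h

40.9 h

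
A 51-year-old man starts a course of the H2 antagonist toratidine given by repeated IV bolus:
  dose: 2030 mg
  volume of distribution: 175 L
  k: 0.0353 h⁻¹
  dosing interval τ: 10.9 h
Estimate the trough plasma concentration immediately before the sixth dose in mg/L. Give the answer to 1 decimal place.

C₀ per dose = Dose / Vd = 2030 / 175 = 11.60 mg/L
Fraction remaining after one interval: r = e^(−kτ) = e^(−0.03530 × 10.9) = 0.6806
Before dose 6, 5 doses have been given (aged 1τ, 2τ, 3τ, 4τ, 5τ).
C_trough = C₀ × (r + r² + … + r^5) = C₀ × r(1−r^5)/(1−r)
        = 11.60 × 0.6806 × (1 − 0.1460) / (1 − 0.6806) = 21.11 mg/L

21.1 mg/L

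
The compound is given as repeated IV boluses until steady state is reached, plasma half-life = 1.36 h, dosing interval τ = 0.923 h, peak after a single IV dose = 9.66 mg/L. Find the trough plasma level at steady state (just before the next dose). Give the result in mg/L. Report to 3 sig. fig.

k = ln2 / t½ = 0.693147 / 1.36 = 0.5097 h⁻¹
e^(−kτ) = e^(−0.5097 × 0.923) = 0.6247
Accumulation ratio R = 1 / (1 − e^(−kτ)) = 1 / (1 − 0.6247) = 2.665
Steady-state trough = C₀ × R × e^(−kτ) = 9.66 × 2.665 × 0.6247 = 16.08 mg/L

16.1 mg/L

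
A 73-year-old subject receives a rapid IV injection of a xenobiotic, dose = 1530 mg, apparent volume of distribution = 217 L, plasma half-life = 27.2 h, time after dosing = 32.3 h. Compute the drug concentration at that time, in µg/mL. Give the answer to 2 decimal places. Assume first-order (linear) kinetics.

3.10 µg/mL

C₀ = Dose / Vd = 1530 / 217 = 7.051 mg/L
k = ln2 / t½ = 0.693147 / 27.2 = 0.02548 h⁻¹
C = C₀ · e^(−k·t) = 7.051 × e^(−0.02548 × 32.3)
  = 7.051 × 0.4391 = 3.096 mg/L
(3.096 mg/L = 3.096 µg/mL)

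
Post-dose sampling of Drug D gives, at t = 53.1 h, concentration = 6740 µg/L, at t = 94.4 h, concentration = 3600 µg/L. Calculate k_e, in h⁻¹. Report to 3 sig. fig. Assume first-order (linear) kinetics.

k = ln(C₁/C₂) / (t₂ − t₁) = ln(6740/3600) / (94.4 − 53.1)
  = 0.6271 / 41.30 = 0.01518 h⁻¹

0.0152 h⁻¹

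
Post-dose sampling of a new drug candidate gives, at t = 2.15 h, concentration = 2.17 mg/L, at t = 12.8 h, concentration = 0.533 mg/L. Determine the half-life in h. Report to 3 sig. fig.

k = ln(C₁/C₂) / (t₂ − t₁) = ln(2.17/0.533) / (12.8 − 2.15)
  = 1.404 / 10.65 = 0.1318 h⁻¹
t½ = ln2 / k = 0.693147 / 0.1318 = 5.259 h

5.26 h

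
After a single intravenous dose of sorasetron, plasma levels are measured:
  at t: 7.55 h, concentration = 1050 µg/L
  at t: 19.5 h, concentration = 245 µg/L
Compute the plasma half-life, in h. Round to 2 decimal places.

5.69 h

k = ln(C₁/C₂) / (t₂ − t₁) = ln(1050/245) / (19.5 − 7.55)
  = 1.455 / 11.95 = 0.1218 h⁻¹
t½ = ln2 / k = 0.693147 / 0.1218 = 5.691 h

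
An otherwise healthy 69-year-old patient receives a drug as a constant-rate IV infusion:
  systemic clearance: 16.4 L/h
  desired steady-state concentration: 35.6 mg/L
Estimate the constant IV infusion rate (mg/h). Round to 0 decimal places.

At steady state, infusion rate R₀ = Css × CL = 35.6 × 16.40 = 583.8 mg/h

584 mg/h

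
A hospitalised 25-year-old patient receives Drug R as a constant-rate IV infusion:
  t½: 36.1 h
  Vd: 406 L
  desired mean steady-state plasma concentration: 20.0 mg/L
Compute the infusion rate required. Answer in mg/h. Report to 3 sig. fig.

156 mg/h

k = ln2 / t½ = 0.693147 / 36.1 = 0.01920 h⁻¹
CL = k × Vd = 0.01920 × 406 = 7.795 L/h
At steady state, infusion rate R₀ = Css × CL = 20.0 × 7.795 = 155.9 mg/h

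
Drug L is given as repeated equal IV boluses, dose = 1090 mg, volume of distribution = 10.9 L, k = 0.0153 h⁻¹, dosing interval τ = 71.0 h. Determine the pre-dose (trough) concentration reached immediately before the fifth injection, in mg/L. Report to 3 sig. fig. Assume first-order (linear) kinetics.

C₀ per dose = Dose / Vd = 1090 / 10.9 = 100.0 mg/L
Fraction remaining after one interval: r = e^(−kτ) = e^(−0.01530 × 71.0) = 0.3375
Before dose 5, 4 doses have been given (aged 1τ, 2τ, 3τ, 4τ).
C_trough = C₀ × (r + r² + … + r^4) = C₀ × r(1−r^4)/(1−r)
        = 100.0 × 0.3375 × (1 − 0.01297) / (1 − 0.3375) = 50.28 mg/L

50.3 mg/L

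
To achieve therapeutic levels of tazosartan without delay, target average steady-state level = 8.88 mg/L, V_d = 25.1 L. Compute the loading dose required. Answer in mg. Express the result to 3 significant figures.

LD = Css × Vd = 8.88 × 25.1 = 222.9 mg

223 mg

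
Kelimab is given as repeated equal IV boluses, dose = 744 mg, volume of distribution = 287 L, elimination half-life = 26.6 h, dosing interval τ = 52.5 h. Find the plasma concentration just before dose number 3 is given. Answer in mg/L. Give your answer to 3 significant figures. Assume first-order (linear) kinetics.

0.828 mg/L

C₀ per dose = Dose / Vd = 744 / 287 = 2.592 mg/L
k = ln2 / t½ = 0.693147 / 26.6 = 0.02606 h⁻¹
Fraction remaining after one interval: r = e^(−kτ) = e^(−0.02606 × 52.5) = 0.2546
Before dose 3, 2 doses have been given (aged 1τ, 2τ).
C_trough = C₀ × (r + r²) = 2.592 × (0.2546 + 0.06482) = 0.8279 mg/L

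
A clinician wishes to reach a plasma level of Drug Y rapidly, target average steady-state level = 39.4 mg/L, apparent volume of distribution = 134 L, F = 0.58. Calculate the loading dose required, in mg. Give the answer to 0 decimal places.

LD = Css × Vd / F = 39.4 × 134 / 0.58 = 9103 mg

9103 mg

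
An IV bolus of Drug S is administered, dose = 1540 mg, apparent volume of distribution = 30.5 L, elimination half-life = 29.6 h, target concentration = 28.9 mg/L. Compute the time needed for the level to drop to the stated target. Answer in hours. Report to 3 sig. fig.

23.8 h

C₀ = Dose / Vd = 1540 / 30.5 = 50.49 mg/L
k = ln2 / t½ = 0.693147 / 29.6 = 0.02342 h⁻¹
t = ln(C₀ / C) / k = ln(50.49 / 28.9) / 0.02342
  = ln(1.747) / 0.02342 = 0.5579 / 0.02342 = 23.82 h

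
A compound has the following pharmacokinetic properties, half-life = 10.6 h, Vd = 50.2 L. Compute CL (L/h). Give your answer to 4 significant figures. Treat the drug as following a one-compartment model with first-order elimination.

k = ln2 / t½ = 0.693147 / 10.6 = 0.06539 h⁻¹
CL = k × Vd = 0.06539 × 50.2 = 3.283 L/h

3.283 L/h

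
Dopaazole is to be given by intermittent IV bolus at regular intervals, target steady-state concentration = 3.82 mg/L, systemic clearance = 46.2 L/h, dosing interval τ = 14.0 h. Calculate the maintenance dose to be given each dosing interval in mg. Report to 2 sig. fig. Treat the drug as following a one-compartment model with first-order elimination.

2500 mg

At steady state, Dose/τ = Css × CL.
Dose = Css × CL × τ = 3.82 × 46.20 × 14.0 = 2471 mg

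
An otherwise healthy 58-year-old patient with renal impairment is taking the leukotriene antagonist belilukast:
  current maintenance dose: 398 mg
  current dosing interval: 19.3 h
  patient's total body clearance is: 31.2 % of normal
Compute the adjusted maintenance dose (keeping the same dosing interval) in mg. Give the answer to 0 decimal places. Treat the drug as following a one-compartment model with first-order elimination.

To keep the same average steady-state level, dosing rate must scale with clearance.
CL ratio = 31.2 / 100 = 0.3120
New dose (same interval) = 398 × 0.3120 = 124.2 mg

124 mg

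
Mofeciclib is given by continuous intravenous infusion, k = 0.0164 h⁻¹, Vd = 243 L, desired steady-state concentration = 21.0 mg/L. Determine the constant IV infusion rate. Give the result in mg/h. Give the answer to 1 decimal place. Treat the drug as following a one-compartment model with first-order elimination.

CL = k × Vd = 0.01640 × 243 = 3.985 L/h
At steady state, infusion rate R₀ = Css × CL = 21.0 × 3.985 = 83.69 mg/h

83.7 mg/h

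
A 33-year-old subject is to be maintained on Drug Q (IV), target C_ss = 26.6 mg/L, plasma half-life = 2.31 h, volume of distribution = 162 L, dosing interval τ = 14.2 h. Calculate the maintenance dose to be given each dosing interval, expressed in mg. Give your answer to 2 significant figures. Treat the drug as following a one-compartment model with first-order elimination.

18000 mg

k = ln2 / t½ = 0.693147 / 2.31 = 0.3001 h⁻¹
CL = k × Vd = 0.3001 × 162 = 48.62 L/h
At steady state, Dose/τ = Css × CL.
Dose = Css × CL × τ = 26.6 × 48.62 × 14.2 = 18360 mg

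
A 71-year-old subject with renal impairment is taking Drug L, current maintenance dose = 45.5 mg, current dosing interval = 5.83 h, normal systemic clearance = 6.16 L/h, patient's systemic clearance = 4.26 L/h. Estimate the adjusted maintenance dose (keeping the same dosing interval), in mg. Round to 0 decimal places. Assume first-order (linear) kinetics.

To keep the same average steady-state level, dosing rate must scale with clearance.
CL ratio = 4.26 / 6.16 = 0.6916
New dose (same interval) = 45.5 × 0.6916 = 31.47 mg

31 mg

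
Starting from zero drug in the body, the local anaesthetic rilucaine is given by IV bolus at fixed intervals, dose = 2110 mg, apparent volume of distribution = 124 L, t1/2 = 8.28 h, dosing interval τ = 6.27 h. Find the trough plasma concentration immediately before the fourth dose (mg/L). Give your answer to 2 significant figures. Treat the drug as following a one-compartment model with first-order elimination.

C₀ per dose = Dose / Vd = 2110 / 124 = 17.02 mg/L
k = ln2 / t½ = 0.693147 / 8.28 = 0.08371 h⁻¹
Fraction remaining after one interval: r = e^(−kτ) = e^(−0.08371 × 6.27) = 0.5916
Before dose 4, 3 doses have been given (aged 1τ, 2τ, 3τ).
C_trough = C₀ × (r + r² + … + r^3) = C₀ × r(1−r^3)/(1−r)
        = 17.02 × 0.5916 × (1 − 0.2071) / (1 − 0.5916) = 19.55 mg/L

20 mg/L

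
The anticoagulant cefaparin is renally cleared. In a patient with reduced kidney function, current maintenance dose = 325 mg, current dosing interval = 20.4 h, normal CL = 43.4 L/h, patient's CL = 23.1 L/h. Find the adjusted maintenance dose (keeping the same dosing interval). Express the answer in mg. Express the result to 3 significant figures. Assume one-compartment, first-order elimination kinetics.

To keep the same average steady-state level, dosing rate must scale with clearance.
CL ratio = 23.1 / 43.4 = 0.5323
New dose (same interval) = 325 × 0.5323 = 173.0 mg

173 mg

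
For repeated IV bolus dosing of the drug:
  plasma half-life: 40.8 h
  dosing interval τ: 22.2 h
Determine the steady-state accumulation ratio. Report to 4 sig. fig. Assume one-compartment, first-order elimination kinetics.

3.183

k = ln2 / t½ = 0.693147 / 40.8 = 0.01699 h⁻¹
e^(−kτ) = e^(−0.01699 × 22.2) = 0.6858
Accumulation ratio R = 1 / (1 − e^(−kτ)) = 1 / (1 − 0.6858) = 3.183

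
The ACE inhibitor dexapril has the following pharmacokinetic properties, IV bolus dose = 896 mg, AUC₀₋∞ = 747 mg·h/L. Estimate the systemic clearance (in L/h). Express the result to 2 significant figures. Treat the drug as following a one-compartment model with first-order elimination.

1.2 L/h

CL = Dose / AUC = 896 / 747 = 1.199 L/h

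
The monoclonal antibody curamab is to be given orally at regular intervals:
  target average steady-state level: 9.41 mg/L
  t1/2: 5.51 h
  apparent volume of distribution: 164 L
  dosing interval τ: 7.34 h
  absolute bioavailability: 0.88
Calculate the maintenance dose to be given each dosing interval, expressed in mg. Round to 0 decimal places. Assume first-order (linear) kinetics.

1619 mg

k = ln2 / t½ = 0.693147 / 5.51 = 0.1258 h⁻¹
CL = k × Vd = 0.1258 × 164 = 20.63 L/h
At steady state, F × (Dose/τ) = Css × CL.
Dose = Css × CL × τ / F = 9.41 × 20.63 × 7.34 / 0.88 = 1619 mg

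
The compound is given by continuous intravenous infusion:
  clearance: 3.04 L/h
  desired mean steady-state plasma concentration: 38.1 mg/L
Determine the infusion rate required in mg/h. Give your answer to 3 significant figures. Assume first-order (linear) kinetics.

At steady state, infusion rate R₀ = Css × CL = 38.1 × 3.040 = 115.8 mg/h

116 mg/h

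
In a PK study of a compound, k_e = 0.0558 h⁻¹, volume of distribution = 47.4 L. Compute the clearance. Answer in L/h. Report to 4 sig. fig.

CL = k × Vd = 0.0558 × 47.4 = 2.645 L/h

2.645 L/h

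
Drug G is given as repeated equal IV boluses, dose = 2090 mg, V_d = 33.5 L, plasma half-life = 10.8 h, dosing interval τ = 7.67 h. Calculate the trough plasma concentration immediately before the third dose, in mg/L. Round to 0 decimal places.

61 mg/L

C₀ per dose = Dose / Vd = 2090 / 33.5 = 62.39 mg/L
k = ln2 / t½ = 0.693147 / 10.8 = 0.06418 h⁻¹
Fraction remaining after one interval: r = e^(−kτ) = e^(−0.06418 × 7.67) = 0.6112
Before dose 3, 2 doses have been given (aged 1τ, 2τ).
C_trough = C₀ × (r + r²) = 62.39 × (0.6112 + 0.3736) = 61.44 mg/L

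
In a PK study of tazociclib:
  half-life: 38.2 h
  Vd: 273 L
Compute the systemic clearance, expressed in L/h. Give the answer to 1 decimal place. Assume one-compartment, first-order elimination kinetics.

5.0 L/h

k = ln2 / t½ = 0.693147 / 38.2 = 0.01815 h⁻¹
CL = k × Vd = 0.01815 × 273 = 4.955 L/h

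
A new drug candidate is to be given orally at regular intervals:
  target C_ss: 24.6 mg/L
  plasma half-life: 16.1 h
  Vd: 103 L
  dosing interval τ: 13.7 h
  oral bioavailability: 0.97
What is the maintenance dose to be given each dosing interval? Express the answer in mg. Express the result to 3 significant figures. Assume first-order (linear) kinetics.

k = ln2 / t½ = 0.693147 / 16.1 = 0.04305 h⁻¹
CL = k × Vd = 0.04305 × 103 = 4.434 L/h
At steady state, F × (Dose/τ) = Css × CL.
Dose = Css × CL × τ / F = 24.6 × 4.434 × 13.7 / 0.97 = 1541 mg

1540 mg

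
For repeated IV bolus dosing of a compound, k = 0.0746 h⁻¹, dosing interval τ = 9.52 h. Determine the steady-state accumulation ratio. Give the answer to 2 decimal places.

1.97

e^(−kτ) = e^(−0.07460 × 9.52) = 0.4915
Accumulation ratio R = 1 / (1 − e^(−kτ)) = 1 / (1 − 0.4915) = 1.967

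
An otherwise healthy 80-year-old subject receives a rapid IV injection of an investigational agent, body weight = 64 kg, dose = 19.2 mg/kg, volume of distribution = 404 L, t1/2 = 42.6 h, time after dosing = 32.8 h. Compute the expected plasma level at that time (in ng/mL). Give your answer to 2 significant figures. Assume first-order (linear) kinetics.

1800 ng/mL

Total dose = 19.2 × 64 = 1229 mg
C₀ = Dose / Vd = 1229 / 404 = 3.042 mg/L
k = ln2 / t½ = 0.693147 / 42.6 = 0.01627 h⁻¹
C = C₀ · e^(−k·t) = 3.042 × e^(−0.01627 × 32.8)
  = 3.042 × 0.5865 = 1.784 mg/L
Convert: 1.784 mg/L × 1000 = 1784 ng/mL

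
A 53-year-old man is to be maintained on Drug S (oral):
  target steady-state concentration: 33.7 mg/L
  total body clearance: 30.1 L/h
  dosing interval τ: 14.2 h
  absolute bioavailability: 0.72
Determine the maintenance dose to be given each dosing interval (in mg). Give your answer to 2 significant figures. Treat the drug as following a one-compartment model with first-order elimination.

At steady state, F × (Dose/τ) = Css × CL.
Dose = Css × CL × τ / F = 33.7 × 30.10 × 14.2 / 0.72 = 20010 mg

20000 mg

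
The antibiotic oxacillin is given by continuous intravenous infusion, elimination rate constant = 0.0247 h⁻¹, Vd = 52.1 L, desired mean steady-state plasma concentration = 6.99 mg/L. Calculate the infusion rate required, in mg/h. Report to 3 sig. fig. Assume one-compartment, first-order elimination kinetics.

CL = k × Vd = 0.02470 × 52.1 = 1.287 L/h
At steady state, infusion rate R₀ = Css × CL = 6.99 × 1.287 = 8.996 mg/h

9.00 mg/h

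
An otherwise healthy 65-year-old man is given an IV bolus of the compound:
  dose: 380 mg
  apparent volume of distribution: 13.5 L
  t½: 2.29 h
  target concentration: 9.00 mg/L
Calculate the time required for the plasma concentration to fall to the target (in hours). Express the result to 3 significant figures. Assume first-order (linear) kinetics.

3.77 h

C₀ = Dose / Vd = 380.0 / 13.5 = 28.15 mg/L
k = ln2 / t½ = 0.693147 / 2.29 = 0.3027 h⁻¹
t = ln(C₀ / C) / k = ln(28.15 / 9.00) / 0.3027
  = ln(3.128) / 0.3027 = 1.140 / 0.3027 = 3.766 h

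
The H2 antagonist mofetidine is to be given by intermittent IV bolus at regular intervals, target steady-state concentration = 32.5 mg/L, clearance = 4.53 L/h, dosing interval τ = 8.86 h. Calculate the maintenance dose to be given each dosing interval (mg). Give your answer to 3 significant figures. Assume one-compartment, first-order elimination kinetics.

At steady state, Dose/τ = Css × CL.
Dose = Css × CL × τ = 32.5 × 4.530 × 8.86 = 1304 mg

1300 mg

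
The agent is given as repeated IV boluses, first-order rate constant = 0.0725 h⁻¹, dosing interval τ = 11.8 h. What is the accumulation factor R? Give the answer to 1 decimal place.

1.7

e^(−kτ) = e^(−0.07250 × 11.8) = 0.4251
Accumulation ratio R = 1 / (1 − e^(−kτ)) = 1 / (1 − 0.4251) = 1.739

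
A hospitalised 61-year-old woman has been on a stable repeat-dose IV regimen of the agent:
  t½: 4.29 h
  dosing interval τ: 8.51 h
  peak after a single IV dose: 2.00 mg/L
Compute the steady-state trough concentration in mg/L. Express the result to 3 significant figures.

k = ln2 / t½ = 0.693147 / 4.29 = 0.1616 h⁻¹
e^(−kτ) = e^(−0.1616 × 8.51) = 0.2528
Accumulation ratio R = 1 / (1 − e^(−kτ)) = 1 / (1 − 0.2528) = 1.338
Steady-state trough = C₀ × R × e^(−kτ) = 2.00 × 1.338 × 0.2528 = 0.6765 mg/L

0.677 mg/L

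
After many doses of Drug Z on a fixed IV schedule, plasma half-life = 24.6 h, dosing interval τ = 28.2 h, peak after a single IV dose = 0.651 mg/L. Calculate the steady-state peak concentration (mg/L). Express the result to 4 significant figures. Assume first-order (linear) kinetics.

1.187 mg/L

k = ln2 / t½ = 0.693147 / 24.6 = 0.02818 h⁻¹
e^(−kτ) = e^(−0.02818 × 28.2) = 0.4517
Accumulation ratio R = 1 / (1 − e^(−kτ)) = 1 / (1 − 0.4517) = 1.824
Steady-state peak = C₀ × R = 0.651 × 1.824 = 1.187 mg/L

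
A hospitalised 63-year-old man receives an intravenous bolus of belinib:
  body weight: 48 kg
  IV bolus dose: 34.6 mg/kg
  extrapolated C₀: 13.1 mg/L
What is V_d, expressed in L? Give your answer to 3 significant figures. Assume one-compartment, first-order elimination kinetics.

127 L

Dose = 34.6 × 48 = 1661 mg
Vd = Dose / C₀ = 1661 / 13.1 = 126.8 L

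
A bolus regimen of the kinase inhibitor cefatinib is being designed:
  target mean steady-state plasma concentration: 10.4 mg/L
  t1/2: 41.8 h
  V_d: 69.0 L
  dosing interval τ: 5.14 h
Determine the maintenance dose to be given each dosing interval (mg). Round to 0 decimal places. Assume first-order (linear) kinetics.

k = ln2 / t½ = 0.693147 / 41.8 = 0.01658 h⁻¹
CL = k × Vd = 0.01658 × 69.0 = 1.144 L/h
At steady state, Dose/τ = Css × CL.
Dose = Css × CL × τ = 10.4 × 1.144 × 5.14 = 61.15 mg

61 mg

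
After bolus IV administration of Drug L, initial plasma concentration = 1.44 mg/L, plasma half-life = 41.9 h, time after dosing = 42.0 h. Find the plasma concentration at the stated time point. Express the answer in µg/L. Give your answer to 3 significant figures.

719 µg/L

k = ln2 / t½ = 0.693147 / 41.9 = 0.01654 h⁻¹
C = C₀ · e^(−k·t) = 1.440 × e^(−0.01654 × 42.0)
  = 1.440 × 0.4992 = 0.7188 mg/L
Convert: 0.7188 mg/L × 1000 = 718.8 µg/L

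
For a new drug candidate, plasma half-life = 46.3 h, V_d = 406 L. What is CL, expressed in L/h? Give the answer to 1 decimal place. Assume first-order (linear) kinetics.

k = ln2 / t½ = 0.693147 / 46.3 = 0.01497 h⁻¹
CL = k × Vd = 0.01497 × 406 = 6.078 L/h

6.1 L/h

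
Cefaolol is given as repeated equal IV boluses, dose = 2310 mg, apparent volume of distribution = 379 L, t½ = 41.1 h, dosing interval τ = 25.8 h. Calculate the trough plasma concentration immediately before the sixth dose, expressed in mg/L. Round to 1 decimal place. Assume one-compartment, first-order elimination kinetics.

9.9 mg/L

C₀ per dose = Dose / Vd = 2310 / 379 = 6.095 mg/L
k = ln2 / t½ = 0.693147 / 41.1 = 0.01686 h⁻¹
Fraction remaining after one interval: r = e^(−kτ) = e^(−0.01686 × 25.8) = 0.6473
Before dose 6, 5 doses have been given (aged 1τ, 2τ, 3τ, 4τ, 5τ).
C_trough = C₀ × (r + r² + … + r^5) = C₀ × r(1−r^5)/(1−r)
        = 6.095 × 0.6473 × (1 − 0.1136) / (1 − 0.6473) = 9.915 mg/L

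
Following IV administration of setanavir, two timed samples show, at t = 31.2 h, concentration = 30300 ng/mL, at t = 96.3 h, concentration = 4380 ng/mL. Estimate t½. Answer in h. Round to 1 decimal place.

23.3 h

k = ln(C₁/C₂) / (t₂ − t₁) = ln(30300/4380) / (96.3 − 31.2)
  = 1.934 / 65.10 = 0.02971 h⁻¹
t½ = ln2 / k = 0.693147 / 0.02971 = 23.33 h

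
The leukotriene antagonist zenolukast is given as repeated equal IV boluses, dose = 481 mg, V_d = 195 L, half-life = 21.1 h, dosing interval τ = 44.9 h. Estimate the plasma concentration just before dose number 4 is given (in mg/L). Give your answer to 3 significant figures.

C₀ per dose = Dose / Vd = 481 / 195 = 2.467 mg/L
k = ln2 / t½ = 0.693147 / 21.1 = 0.03285 h⁻¹
Fraction remaining after one interval: r = e^(−kτ) = e^(−0.03285 × 44.9) = 0.2288
Before dose 4, 3 doses have been given (aged 1τ, 2τ, 3τ).
C_trough = C₀ × (r + r² + … + r^3) = C₀ × r(1−r^3)/(1−r)
        = 2.467 × 0.2288 × (1 − 0.01198) / (1 − 0.2288) = 0.7231 mg/L

0.723 mg/L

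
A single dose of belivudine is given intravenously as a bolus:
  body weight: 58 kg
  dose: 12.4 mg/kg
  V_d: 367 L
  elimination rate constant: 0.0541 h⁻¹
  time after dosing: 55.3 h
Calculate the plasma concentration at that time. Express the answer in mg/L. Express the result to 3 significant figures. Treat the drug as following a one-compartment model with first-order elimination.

0.0984 mg/L

Total dose = 12.4 × 58 = 719.2 mg
C₀ = Dose / Vd = 719.2 / 367 = 1.960 mg/L
C = C₀ · e^(−k·t) = 1.960 × e^(−0.05410 × 55.3)
  = 1.960 × 0.05020 = 0.09839 mg/L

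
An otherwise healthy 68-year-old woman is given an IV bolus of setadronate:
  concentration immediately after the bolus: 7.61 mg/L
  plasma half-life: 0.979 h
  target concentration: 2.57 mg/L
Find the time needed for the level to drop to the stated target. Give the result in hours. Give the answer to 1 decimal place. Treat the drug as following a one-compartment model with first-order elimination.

k = ln2 / t½ = 0.693147 / 0.979 = 0.7080 h⁻¹
t = ln(C₀ / C) / k = ln(7.610 / 2.57) / 0.7080
  = ln(2.961) / 0.7080 = 1.086 / 0.7080 = 1.534 h

1.5 h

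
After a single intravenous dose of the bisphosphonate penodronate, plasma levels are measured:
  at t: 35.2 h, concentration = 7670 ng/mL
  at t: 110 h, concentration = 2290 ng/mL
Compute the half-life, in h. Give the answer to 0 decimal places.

k = ln(C₁/C₂) / (t₂ − t₁) = ln(7670/2290) / (110 − 35.2)
  = 1.209 / 74.80 = 0.01616 h⁻¹
t½ = ln2 / k = 0.693147 / 0.01616 = 42.89 h

43 h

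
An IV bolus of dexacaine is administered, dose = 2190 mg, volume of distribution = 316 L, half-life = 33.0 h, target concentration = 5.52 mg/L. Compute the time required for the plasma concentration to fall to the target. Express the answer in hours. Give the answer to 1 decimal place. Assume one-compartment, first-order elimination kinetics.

C₀ = Dose / Vd = 2190 / 316 = 6.930 mg/L
k = ln2 / t½ = 0.693147 / 33.0 = 0.02100 h⁻¹
t = ln(C₀ / C) / k = ln(6.930 / 5.52) / 0.02100
  = ln(1.255) / 0.02100 = 0.2271 / 0.02100 = 10.81 h

10.8 h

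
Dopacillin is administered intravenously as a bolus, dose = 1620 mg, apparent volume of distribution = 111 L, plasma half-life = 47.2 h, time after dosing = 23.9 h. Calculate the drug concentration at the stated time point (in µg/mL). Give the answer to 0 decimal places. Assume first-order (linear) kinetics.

C₀ = Dose / Vd = 1620 / 111 = 14.59 mg/L
k = ln2 / t½ = 0.693147 / 47.2 = 0.01469 h⁻¹
C = C₀ · e^(−k·t) = 14.59 × e^(−0.01469 × 23.9)
  = 14.59 × 0.7039 = 10.27 mg/L
(10.27 mg/L = 10.27 µg/mL)

10 µg/mL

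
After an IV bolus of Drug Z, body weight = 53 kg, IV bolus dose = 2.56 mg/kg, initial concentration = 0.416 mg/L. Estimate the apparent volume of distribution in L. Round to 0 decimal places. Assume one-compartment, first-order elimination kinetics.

Dose = 2.56 × 53 = 135.7 mg
Vd = Dose / C₀ = 135.7 / 0.416 = 326.2 L

326 L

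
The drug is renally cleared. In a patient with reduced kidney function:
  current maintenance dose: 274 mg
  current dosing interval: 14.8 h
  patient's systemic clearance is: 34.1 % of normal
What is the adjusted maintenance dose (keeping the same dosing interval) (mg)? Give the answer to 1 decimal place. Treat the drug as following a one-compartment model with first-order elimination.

93.4 mg

To keep the same average steady-state level, dosing rate must scale with clearance.
CL ratio = 34.1 / 100 = 0.3410
New dose (same interval) = 274 × 0.3410 = 93.43 mg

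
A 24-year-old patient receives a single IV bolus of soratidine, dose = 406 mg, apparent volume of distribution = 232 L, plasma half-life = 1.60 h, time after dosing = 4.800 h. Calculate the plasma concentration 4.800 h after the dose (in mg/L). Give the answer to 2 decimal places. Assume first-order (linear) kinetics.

C₀ = Dose / Vd = 406.0 / 232 = 1.750 mg/L
k = ln2 / t½ = 0.693147 / 1.60 = 0.4332 h⁻¹
t / t½ = 4.800 / 1.60 = 3 half-lives
C = C₀ × (1/2)^3 = 1.750 × 0.1250 = 0.2188 mg/L

0.22 mg/L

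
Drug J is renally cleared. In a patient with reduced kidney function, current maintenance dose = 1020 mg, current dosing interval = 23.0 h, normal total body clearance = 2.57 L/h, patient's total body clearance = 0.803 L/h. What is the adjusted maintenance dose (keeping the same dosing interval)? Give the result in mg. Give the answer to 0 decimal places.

319 mg

To keep the same average steady-state level, dosing rate must scale with clearance.
CL ratio = 0.803 / 2.57 = 0.3125
New dose (same interval) = 1020 × 0.3125 = 318.8 mg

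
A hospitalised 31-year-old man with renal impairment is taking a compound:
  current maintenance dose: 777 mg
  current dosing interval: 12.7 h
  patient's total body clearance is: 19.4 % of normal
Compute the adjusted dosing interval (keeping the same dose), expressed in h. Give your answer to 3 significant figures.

To keep the same average steady-state level, dosing rate must scale with clearance.
CL ratio = 19.4 / 100 = 0.1940
New interval (same dose) = 12.7 / 0.1940 = 65.46 h

65.5 h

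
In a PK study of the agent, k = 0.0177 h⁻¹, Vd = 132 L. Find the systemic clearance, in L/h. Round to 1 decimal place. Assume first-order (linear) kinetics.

2.3 L/h

CL = k × Vd = 0.0177 × 132 = 2.336 L/h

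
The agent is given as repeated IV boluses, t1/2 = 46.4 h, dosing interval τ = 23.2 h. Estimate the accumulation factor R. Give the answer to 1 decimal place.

3.4

k = ln2 / t½ = 0.693147 / 46.4 = 0.01494 h⁻¹
e^(−kτ) = e^(−0.01494 × 23.2) = 0.7071
Accumulation ratio R = 1 / (1 − e^(−kτ)) = 1 / (1 − 0.7071) = 3.414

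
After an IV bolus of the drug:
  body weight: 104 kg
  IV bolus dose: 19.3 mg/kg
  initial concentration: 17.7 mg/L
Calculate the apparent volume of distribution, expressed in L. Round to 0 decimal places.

113 L

Dose = 19.3 × 104 = 2007 mg
Vd = Dose / C₀ = 2007 / 17.7 = 113.4 L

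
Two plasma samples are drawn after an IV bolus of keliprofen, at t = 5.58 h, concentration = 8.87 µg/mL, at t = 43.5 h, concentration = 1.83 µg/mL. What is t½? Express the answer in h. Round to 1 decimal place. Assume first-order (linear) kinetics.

16.7 h

k = ln(C₁/C₂) / (t₂ − t₁) = ln(8.87/1.83) / (43.5 − 5.58)
  = 1.578 / 37.92 = 0.04161 h⁻¹
t½ = ln2 / k = 0.693147 / 0.04161 = 16.66 h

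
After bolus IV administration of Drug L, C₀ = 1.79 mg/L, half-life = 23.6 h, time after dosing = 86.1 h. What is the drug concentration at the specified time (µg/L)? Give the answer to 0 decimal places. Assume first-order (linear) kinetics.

k = ln2 / t½ = 0.693147 / 23.6 = 0.02937 h⁻¹
C = C₀ · e^(−k·t) = 1.790 × e^(−0.02937 × 86.1)
  = 1.790 × 0.07976 = 0.1428 mg/L
Convert: 0.1428 mg/L × 1000 = 142.8 µg/L

143 µg/L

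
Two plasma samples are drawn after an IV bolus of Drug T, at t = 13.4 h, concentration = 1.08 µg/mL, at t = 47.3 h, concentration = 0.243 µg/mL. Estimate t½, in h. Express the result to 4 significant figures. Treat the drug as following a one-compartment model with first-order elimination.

15.75 h

k = ln(C₁/C₂) / (t₂ − t₁) = ln(1.08/0.243) / (47.3 − 13.4)
  = 1.492 / 33.90 = 0.04401 h⁻¹
t½ = ln2 / k = 0.693147 / 0.04401 = 15.75 h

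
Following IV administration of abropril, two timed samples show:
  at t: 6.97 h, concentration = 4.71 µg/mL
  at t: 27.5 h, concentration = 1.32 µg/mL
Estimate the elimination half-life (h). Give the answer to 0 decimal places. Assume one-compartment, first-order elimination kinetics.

11 h

k = ln(C₁/C₂) / (t₂ − t₁) = ln(4.71/1.32) / (27.5 − 6.97)
  = 1.272 / 20.53 = 0.06196 h⁻¹
t½ = ln2 / k = 0.693147 / 0.06196 = 11.19 h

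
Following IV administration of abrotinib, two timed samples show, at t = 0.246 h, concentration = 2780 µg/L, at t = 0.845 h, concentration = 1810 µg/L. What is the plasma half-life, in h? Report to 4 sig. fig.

k = ln(C₁/C₂) / (t₂ − t₁) = ln(2780/1810) / (0.845 − 0.246)
  = 0.4291 / 0.5990 = 0.7164 h⁻¹
t½ = ln2 / k = 0.693147 / 0.7164 = 0.9675 h

0.9675 h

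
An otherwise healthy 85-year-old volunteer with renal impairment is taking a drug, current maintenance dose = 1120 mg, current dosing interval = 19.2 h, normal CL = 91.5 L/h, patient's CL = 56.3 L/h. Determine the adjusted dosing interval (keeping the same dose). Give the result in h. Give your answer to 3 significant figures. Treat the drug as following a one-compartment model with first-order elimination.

To keep the same average steady-state level, dosing rate must scale with clearance.
CL ratio = 56.3 / 91.5 = 0.6153
New interval (same dose) = 19.2 / 0.6153 = 31.20 h

31.2 h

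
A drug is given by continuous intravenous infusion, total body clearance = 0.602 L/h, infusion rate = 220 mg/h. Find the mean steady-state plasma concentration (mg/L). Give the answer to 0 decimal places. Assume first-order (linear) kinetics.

At steady state Css = R₀ / CL = 220 / 0.6020 = 365.4 mg/L

365 mg/L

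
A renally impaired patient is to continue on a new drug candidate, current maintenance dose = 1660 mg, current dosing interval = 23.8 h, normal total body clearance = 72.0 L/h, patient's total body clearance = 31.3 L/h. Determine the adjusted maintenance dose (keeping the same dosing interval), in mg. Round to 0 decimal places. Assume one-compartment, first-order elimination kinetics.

722 mg

To keep the same average steady-state level, dosing rate must scale with clearance.
CL ratio = 31.3 / 72.0 = 0.4347
New dose (same interval) = 1660 × 0.4347 = 721.6 mg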